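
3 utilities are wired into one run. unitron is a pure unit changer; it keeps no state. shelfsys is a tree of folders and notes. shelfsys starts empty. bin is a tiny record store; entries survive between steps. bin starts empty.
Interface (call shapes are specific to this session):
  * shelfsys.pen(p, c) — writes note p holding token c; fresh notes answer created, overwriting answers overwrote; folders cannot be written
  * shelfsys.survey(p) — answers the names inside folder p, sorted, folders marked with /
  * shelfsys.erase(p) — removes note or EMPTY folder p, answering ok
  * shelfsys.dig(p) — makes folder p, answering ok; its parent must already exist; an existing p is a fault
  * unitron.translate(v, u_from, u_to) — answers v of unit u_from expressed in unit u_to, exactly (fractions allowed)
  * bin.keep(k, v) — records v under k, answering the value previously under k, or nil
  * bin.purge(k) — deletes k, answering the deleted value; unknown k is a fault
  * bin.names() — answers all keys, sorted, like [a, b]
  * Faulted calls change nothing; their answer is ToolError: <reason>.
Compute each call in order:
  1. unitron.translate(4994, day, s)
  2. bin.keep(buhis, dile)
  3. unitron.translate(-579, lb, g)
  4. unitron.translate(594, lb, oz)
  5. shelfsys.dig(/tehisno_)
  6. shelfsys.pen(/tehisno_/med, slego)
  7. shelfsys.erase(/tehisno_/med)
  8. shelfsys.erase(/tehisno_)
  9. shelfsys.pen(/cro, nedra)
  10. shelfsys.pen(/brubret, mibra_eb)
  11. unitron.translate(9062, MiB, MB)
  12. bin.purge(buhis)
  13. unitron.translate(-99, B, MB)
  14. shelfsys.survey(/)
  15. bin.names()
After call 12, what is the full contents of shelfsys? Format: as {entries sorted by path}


→ unitron.translate(v→4994, u_from→day, u_to→s)
← 431481600
→ bin.keep(k→buhis, v→dile)
← nil
→ unitron.translate(v→-579, u_from→lb, u_to→g)
← -26262998223/100000
→ unitron.translate(v→594, u_from→lb, u_to→oz)
← 9504
→ shelfsys.dig(p→/tehisno_)
← ok
→ shelfsys.pen(p→/tehisno_/med, c→slego)
← created
→ shelfsys.erase(p→/tehisno_/med)
← ok
→ shelfsys.erase(p→/tehisno_)
← ok
→ shelfsys.pen(p→/cro, c→nedra)
← created
→ shelfsys.pen(p→/brubret, c→mibra_eb)
← created
→ unitron.translate(v→9062, u_from→MiB, u_to→MB)
← 148471808/15625
→ bin.purge(k→buhis)
← dile
→ unitron.translate(v→-99, u_from→B, u_to→MB)
← -99/1000000
→ shelfsys.survey(p→/)
← [brubret, cro]
→ bin.names()
← []

Answer: {brubret=mibra_eb, cro=nedra}


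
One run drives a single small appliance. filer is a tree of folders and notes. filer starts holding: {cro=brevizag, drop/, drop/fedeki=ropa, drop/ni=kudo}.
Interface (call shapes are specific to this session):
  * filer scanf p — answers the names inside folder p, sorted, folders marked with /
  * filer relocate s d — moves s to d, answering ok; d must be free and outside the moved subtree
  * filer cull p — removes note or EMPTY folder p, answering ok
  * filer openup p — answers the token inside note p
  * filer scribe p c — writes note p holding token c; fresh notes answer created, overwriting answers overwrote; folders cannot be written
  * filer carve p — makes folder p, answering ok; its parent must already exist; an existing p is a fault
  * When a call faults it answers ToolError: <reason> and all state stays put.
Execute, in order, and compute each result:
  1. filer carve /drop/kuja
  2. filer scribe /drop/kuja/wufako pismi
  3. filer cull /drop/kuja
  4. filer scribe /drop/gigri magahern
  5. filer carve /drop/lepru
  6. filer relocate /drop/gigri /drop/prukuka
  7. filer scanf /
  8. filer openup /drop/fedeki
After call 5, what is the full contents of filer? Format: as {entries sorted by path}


Act: filer carve[p: /drop/kuja]
Obs: ok
Act: filer scribe[p: /drop/kuja/wufako; c: pismi]
Obs: created
Act: filer cull[p: /drop/kuja]
Obs: ToolError: not empty
Act: filer scribe[p: /drop/gigri; c: magahern]
Obs: created
Act: filer carve[p: /drop/lepru]
Obs: ok
Act: filer relocate[s: /drop/gigri; d: /drop/prukuka]
Obs: ok
Act: filer scanf[p: /]
Obs: [cro, drop/]
Act: filer openup[p: /drop/fedeki]
Obs: ropa

Answer: {cro=brevizag, drop/, drop/fedeki=ropa, drop/gigri=magahern, drop/kuja/, drop/kuja/wufako=pismi, drop/lepru/, drop/ni=kudo}


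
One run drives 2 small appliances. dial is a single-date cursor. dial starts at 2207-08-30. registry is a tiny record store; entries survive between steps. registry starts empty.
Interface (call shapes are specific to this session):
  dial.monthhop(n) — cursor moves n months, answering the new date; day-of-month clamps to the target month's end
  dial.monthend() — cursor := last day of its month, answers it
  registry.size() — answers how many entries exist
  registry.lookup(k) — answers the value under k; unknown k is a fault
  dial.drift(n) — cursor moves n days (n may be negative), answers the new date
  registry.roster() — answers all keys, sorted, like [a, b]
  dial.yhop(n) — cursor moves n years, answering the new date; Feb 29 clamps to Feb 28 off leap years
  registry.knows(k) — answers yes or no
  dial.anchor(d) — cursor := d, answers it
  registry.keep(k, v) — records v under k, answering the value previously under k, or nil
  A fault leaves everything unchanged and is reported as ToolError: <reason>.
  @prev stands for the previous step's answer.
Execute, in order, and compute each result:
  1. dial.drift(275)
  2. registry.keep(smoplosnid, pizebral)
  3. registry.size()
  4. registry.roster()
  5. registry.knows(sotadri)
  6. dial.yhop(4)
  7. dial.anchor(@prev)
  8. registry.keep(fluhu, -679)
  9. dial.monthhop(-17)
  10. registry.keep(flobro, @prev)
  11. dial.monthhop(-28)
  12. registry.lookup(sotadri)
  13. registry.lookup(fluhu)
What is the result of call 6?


Answer: 2212-05-31

Derivation:
Then drift using n='275', and see 2208-05-31.
Now I run keep using k='smoplosnid', v='pizebral', which returns nil.
I run size(), yielding 1.
I try roster, — result: [smoplosnid].
Using knows using k='sotadri', giving no.
I call yhop using n='4', yielding 2212-05-31.
Then anchor using d='@prev', and observe 2212-05-31.
I call keep using k='fluhu', v='-679', yielding nil.
I use monthhop using n='-17', and see 2210-12-31.
I invoke keep using k='flobro', v='@prev', — result: nil.
Invoking monthhop using n='-28', yielding 2208-08-31.
Calling lookup using k='sotadri', — result: ToolError: no such key sotadri.
Then lookup using k='fluhu', and get -679.


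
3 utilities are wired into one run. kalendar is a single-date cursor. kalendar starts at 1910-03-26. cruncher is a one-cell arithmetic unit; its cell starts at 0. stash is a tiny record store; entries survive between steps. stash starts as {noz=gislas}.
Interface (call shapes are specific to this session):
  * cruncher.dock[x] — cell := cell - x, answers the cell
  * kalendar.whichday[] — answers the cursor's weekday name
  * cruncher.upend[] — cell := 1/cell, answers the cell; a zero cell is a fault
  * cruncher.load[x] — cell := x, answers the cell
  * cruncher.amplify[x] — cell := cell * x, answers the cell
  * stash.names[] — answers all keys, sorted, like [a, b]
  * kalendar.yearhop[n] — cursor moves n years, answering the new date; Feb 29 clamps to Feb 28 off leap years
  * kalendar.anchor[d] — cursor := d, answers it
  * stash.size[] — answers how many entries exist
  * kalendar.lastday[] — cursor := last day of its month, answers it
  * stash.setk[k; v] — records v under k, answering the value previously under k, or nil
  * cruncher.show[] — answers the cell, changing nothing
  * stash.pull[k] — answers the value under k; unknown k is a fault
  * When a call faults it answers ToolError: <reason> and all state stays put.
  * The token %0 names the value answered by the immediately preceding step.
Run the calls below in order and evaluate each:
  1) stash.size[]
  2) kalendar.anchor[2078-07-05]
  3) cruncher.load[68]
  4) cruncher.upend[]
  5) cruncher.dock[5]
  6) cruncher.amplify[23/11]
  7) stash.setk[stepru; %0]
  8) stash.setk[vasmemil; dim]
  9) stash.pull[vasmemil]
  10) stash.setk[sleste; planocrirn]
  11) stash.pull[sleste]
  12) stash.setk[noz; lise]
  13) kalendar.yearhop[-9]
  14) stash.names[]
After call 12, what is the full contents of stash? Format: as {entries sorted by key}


Answer: {noz=lise, sleste=planocrirn, stepru=-7797/748, vasmemil=dim}

Derivation:
Now I run size, giving 1.
Then anchor(d='2078-07-05'), which returns 2078-07-05.
Invoking load(x='68'), and get 68.
I call upend(), yielding 1/68.
Now I run dock(x='5'), — result: -339/68.
Using amplify(x='23/11'): -7797/748.
I invoke setk(k='stepru', v='%0'), and see nil.
I call setk(k='vasmemil', v='dim'), and see nil.
I call pull(k='vasmemil'), which returns dim.
I try setk(k='sleste', v='planocrirn'), — result: nil.
Calling pull(k='sleste'): planocrirn.
I use setk(k='noz', v='lise'), → gislas.
I try yearhop(n='-9'), — result: 2069-07-05.
Then names, and get [noz, sleste, stepru, vasmemil].


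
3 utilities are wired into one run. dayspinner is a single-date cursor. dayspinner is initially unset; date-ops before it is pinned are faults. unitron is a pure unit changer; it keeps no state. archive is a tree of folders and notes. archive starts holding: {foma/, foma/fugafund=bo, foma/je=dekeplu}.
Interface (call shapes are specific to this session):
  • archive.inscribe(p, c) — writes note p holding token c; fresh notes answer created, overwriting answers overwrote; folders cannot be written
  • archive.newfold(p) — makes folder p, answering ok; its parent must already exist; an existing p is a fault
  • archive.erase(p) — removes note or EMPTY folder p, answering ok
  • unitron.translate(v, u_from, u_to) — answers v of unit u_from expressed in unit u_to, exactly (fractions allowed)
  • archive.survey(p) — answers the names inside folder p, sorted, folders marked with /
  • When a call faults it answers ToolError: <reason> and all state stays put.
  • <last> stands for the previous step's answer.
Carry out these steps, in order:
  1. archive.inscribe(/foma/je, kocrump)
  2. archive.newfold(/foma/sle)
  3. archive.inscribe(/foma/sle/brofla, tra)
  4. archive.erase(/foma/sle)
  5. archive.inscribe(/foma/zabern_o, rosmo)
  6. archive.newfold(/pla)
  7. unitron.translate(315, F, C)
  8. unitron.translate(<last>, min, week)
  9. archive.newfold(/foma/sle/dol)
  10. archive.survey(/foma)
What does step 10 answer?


Calling archive.inscribe on p→/foma/je, c→kocrump, and see overwrote.
Using archive.newfold on p→/foma/sle, giving ok.
Calling archive.inscribe on p→/foma/sle/brofla, c→tra, yielding created.
I use archive.erase on p→/foma/sle, yielding ToolError: not empty.
Now I run archive.inscribe on p→/foma/zabern_o, c→rosmo, giving created.
I use archive.newfold on p→/pla, which returns ok.
I invoke unitron.translate on v→315, u_from→F, u_to→C, giving 1415/9.
I invoke unitron.translate on v→<last>, u_from→min, u_to→week: 283/18144.
Using archive.newfold on p→/foma/sle/dol, — result: ok.
Calling archive.survey on p→/foma, — result: [fugafund, je, sle/, zabern_o].

Answer: [fugafund, je, sle/, zabern_o]


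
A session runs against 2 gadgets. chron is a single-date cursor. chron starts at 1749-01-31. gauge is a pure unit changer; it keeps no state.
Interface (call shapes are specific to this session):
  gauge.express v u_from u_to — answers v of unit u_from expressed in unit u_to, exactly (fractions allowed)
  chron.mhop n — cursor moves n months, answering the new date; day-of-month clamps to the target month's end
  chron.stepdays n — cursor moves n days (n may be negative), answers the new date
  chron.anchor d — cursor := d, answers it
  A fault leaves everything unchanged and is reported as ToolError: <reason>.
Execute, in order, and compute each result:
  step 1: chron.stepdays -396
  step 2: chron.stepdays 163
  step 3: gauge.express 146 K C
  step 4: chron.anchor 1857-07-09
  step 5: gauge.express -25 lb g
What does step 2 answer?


-- chron.stepdays(n→-396) => 1748-01-01
-- chron.stepdays(n→163) => 1748-06-12
-- gauge.express(v→146, u_from→K, u_to→C) => -2543/20
-- chron.anchor(d→1857-07-09) => 1857-07-09
-- gauge.express(v→-25, u_from→lb, u_to→g) => -45359237/4000

Answer: 1748-06-12


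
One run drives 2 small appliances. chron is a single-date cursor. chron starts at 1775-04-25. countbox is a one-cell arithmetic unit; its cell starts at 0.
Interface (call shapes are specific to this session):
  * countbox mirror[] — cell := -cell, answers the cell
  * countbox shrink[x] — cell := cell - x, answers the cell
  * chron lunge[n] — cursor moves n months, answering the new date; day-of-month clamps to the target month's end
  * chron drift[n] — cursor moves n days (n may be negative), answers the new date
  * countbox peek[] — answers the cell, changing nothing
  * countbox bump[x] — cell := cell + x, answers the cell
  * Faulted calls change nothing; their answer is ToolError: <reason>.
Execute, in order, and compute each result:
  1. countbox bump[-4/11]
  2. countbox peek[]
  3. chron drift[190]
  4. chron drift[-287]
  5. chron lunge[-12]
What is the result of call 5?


Answer: 1774-01-18

Derivation:
$ countbox bump x→-4/11
[out] -4/11
$ countbox peek
[out] -4/11
$ chron drift n→190
[out] 1775-11-01
$ chron drift n→-287
[out] 1775-01-18
$ chron lunge n→-12
[out] 1774-01-18


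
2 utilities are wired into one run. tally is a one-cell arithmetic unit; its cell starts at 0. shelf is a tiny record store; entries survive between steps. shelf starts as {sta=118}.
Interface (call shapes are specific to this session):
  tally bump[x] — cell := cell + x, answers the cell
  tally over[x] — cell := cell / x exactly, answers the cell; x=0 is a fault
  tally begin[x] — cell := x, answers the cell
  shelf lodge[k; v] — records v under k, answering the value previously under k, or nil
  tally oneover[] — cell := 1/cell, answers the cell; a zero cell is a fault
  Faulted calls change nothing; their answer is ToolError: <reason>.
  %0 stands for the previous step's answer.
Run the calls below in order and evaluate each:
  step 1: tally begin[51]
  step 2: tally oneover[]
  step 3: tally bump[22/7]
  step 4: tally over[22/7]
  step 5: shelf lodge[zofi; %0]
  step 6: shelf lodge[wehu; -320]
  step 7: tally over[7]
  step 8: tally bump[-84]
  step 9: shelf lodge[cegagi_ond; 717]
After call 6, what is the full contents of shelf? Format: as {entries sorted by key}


==> tally begin(x='51')
<== 51
==> tally oneover()
<== 1/51
==> tally bump(x='22/7')
<== 1129/357
==> tally over(x='22/7')
<== 1129/1122
==> shelf lodge(k='zofi', v='%0')
<== nil
==> shelf lodge(k='wehu', v='-320')
<== nil
==> tally over(x='7')
<== 1129/7854
==> tally bump(x='-84')
<== -658607/7854
==> shelf lodge(k='cegagi_ond', v='717')
<== nil

Answer: {sta=118, wehu=-320, zofi=1129/1122}


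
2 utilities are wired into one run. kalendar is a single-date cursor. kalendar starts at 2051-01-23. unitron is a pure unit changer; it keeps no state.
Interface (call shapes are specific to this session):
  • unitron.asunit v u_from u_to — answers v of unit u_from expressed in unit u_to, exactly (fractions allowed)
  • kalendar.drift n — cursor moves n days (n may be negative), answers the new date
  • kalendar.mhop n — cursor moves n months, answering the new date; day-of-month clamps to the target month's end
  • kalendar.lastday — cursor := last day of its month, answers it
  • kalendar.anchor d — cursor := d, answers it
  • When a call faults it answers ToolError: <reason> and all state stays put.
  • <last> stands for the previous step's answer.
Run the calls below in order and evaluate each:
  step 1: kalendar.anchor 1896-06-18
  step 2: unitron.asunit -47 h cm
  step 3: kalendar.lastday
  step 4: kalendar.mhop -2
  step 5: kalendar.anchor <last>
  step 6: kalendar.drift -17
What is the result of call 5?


-- kalendar.anchor(1896-06-18) : 1896-06-18
-- unitron.asunit(-47, h, cm) : ToolError: incompatible units
-- kalendar.lastday() : 1896-06-30
-- kalendar.mhop(-2) : 1896-04-30
-- kalendar.anchor(<last>) : 1896-04-30
-- kalendar.drift(-17) : 1896-04-13

Answer: 1896-04-30


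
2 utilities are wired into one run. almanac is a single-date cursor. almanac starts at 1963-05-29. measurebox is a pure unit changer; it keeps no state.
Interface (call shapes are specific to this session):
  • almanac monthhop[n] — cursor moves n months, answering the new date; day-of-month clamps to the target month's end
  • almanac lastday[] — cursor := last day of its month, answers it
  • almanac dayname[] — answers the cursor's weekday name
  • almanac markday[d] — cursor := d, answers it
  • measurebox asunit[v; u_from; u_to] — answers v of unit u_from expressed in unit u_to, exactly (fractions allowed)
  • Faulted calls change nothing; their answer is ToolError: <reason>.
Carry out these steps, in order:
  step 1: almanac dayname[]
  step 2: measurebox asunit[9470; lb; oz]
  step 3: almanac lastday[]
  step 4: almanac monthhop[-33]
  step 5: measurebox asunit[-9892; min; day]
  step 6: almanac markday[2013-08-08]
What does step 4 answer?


-> almanac dayname()
<- Wednesday
-> measurebox asunit(v: 9470, u_from: lb, u_to: oz)
<- 151520
-> almanac lastday()
<- 1963-05-31
-> almanac monthhop(n: -33)
<- 1960-08-31
-> measurebox asunit(v: -9892, u_from: min, u_to: day)
<- -2473/360
-> almanac markday(d: 2013-08-08)
<- 2013-08-08

Answer: 1960-08-31


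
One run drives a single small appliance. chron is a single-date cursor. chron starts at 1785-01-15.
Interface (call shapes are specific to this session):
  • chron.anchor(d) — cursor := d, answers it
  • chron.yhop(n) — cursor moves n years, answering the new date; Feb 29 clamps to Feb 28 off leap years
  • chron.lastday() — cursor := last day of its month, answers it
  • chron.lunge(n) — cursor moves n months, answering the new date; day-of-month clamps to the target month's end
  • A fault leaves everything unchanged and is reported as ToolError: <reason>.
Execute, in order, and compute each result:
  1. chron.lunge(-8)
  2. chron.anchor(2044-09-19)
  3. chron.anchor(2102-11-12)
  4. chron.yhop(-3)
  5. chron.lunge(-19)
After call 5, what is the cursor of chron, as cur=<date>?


Answer: cur=2098-04-12

Derivation:
-- 1. chron.lunge(n=-8) => 1784-05-15
-- 2. chron.anchor(d=2044-09-19) => 2044-09-19
-- 3. chron.anchor(d=2102-11-12) => 2102-11-12
-- 4. chron.yhop(n=-3) => 2099-11-12
-- 5. chron.lunge(n=-19) => 2098-04-12


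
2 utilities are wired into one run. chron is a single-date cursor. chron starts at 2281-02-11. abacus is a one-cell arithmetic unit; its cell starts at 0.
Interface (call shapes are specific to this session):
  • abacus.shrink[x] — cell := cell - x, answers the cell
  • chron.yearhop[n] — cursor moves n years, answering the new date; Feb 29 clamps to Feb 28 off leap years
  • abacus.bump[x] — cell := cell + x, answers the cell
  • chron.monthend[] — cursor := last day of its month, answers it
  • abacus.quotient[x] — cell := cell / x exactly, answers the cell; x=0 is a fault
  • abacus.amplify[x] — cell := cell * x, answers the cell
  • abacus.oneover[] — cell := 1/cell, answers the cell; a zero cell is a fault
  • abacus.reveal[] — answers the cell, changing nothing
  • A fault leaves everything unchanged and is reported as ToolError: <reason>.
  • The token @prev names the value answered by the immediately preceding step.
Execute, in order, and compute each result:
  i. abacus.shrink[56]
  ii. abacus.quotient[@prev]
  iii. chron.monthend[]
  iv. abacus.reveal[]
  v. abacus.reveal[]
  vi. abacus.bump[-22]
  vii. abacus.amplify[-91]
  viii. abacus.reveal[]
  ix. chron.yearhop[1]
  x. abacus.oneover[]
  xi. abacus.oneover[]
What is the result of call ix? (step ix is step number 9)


# abacus.shrink(x→56) : -56
# abacus.quotient(x→@prev) : 1
# chron.monthend() : 2281-02-28
# abacus.reveal() : 1
# abacus.reveal() : 1
# abacus.bump(x→-22) : -21
# abacus.amplify(x→-91) : 1911
# abacus.reveal() : 1911
# chron.yearhop(n→1) : 2282-02-28
# abacus.oneover() : 1/1911
# abacus.oneover() : 1911

Answer: 2282-02-28


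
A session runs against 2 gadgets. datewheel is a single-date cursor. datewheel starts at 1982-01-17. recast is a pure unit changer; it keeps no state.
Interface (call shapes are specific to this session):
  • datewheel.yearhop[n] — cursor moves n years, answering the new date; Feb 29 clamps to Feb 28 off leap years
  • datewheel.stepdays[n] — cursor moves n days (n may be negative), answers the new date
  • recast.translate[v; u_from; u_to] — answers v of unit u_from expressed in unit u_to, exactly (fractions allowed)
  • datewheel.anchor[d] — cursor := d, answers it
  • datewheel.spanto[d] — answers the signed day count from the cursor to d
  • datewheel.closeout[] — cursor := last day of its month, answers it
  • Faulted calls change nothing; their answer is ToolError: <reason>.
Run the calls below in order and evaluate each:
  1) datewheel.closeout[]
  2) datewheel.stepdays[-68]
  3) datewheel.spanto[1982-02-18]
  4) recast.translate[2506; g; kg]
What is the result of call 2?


Answer: 1981-11-24

Derivation:
→ datewheel.closeout()
← 1982-01-31
→ datewheel.stepdays(n: -68)
← 1981-11-24
→ datewheel.spanto(d: 1982-02-18)
← 86
→ recast.translate(v: 2506, u_from: g, u_to: kg)
← 1253/500


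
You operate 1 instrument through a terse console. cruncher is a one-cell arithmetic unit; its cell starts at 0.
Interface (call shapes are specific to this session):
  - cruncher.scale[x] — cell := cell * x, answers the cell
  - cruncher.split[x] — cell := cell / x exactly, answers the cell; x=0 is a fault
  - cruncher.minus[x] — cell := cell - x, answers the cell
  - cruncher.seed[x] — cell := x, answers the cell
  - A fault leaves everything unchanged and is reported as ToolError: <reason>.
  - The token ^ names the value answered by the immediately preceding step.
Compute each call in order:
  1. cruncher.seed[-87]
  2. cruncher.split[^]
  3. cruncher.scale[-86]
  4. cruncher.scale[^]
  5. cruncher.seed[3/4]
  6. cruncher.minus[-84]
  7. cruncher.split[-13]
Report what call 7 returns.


Then seed passing x→-87, — result: -87.
I invoke split passing x→^, and see 1.
Calling scale passing x→-86, giving -86.
I call scale passing x→^, yielding 7396.
Next I call seed passing x→3/4, and observe 3/4.
Next I call minus passing x→-84, — result: 339/4.
I try split passing x→-13, which returns -339/52.

Answer: -339/52


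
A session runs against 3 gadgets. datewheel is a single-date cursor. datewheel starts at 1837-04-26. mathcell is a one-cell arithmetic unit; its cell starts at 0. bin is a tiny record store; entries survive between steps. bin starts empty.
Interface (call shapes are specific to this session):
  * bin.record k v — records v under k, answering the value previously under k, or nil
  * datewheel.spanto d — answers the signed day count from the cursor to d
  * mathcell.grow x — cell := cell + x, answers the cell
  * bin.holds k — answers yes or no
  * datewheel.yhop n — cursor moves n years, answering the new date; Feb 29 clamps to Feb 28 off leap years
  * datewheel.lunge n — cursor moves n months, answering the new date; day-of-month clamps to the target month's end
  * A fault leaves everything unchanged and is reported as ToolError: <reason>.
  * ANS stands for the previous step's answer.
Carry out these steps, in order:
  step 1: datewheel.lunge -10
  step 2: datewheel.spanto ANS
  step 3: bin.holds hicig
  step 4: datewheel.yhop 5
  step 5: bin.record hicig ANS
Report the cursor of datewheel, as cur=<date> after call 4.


Answer: cur=1841-06-26

Derivation:
~$ lunge n=-10
  1836-06-26
~$ spanto d=ANS
  0
~$ holds k=hicig
  no
~$ yhop n=5
  1841-06-26
~$ record k=hicig v=ANS
  nil


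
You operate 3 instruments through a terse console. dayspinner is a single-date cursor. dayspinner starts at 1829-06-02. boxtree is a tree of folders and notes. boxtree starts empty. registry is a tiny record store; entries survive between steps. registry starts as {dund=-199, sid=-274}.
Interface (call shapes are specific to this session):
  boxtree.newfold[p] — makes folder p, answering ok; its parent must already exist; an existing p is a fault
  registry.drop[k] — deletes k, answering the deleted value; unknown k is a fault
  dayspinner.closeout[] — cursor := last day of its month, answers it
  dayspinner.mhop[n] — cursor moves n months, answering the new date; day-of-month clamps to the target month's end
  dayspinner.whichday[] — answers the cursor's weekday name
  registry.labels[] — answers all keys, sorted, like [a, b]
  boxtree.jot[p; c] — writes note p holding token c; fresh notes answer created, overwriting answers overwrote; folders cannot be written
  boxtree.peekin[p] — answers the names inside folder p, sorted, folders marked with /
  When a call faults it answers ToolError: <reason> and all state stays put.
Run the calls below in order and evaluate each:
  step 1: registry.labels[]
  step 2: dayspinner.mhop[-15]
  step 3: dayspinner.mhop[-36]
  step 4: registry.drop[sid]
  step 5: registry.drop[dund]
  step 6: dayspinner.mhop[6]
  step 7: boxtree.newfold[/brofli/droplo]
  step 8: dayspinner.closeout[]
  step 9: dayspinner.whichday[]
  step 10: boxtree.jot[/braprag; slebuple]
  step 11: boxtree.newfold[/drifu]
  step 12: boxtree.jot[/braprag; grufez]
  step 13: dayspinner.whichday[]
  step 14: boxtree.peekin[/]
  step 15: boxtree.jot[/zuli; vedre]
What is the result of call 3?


Answer: 1825-03-02

Derivation:
% registry.labels
  [dund, sid]
% dayspinner.mhop n→-15
  1828-03-02
% dayspinner.mhop n→-36
  1825-03-02
% registry.drop k→sid
  -274
% registry.drop k→dund
  -199
% dayspinner.mhop n→6
  1825-09-02
% boxtree.newfold p→/brofli/droplo
  ToolError: no parent
% dayspinner.closeout
  1825-09-30
% dayspinner.whichday
  Friday
% boxtree.jot p→/braprag c→slebuple
  created
% boxtree.newfold p→/drifu
  ok
% boxtree.jot p→/braprag c→grufez
  overwrote
% dayspinner.whichday
  Friday
% boxtree.peekin p→/
  [braprag, drifu/]
% boxtree.jot p→/zuli c→vedre
  created


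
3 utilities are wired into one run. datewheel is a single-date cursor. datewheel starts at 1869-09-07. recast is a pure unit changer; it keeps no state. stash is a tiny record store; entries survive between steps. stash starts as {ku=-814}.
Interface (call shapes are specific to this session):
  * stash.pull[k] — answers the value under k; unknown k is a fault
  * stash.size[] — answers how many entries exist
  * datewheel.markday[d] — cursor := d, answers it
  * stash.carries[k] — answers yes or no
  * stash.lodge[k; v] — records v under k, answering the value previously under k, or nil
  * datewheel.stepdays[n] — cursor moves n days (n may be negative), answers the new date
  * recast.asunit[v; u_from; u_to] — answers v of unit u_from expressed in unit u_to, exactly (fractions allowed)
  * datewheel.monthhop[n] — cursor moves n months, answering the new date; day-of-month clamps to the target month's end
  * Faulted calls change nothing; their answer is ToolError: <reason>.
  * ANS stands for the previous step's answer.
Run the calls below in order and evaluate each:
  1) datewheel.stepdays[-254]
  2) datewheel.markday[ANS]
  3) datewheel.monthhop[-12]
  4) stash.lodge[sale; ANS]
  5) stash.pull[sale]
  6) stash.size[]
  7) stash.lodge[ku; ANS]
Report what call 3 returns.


Answer: 1867-12-27

Derivation:
-- 1. datewheel.stepdays(n: -254) == 1868-12-27
-- 2. datewheel.markday(d: ANS) == 1868-12-27
-- 3. datewheel.monthhop(n: -12) == 1867-12-27
-- 4. stash.lodge(k: sale, v: ANS) == nil
-- 5. stash.pull(k: sale) == 1867-12-27
-- 6. stash.size() == 2
-- 7. stash.lodge(k: ku, v: ANS) == -814


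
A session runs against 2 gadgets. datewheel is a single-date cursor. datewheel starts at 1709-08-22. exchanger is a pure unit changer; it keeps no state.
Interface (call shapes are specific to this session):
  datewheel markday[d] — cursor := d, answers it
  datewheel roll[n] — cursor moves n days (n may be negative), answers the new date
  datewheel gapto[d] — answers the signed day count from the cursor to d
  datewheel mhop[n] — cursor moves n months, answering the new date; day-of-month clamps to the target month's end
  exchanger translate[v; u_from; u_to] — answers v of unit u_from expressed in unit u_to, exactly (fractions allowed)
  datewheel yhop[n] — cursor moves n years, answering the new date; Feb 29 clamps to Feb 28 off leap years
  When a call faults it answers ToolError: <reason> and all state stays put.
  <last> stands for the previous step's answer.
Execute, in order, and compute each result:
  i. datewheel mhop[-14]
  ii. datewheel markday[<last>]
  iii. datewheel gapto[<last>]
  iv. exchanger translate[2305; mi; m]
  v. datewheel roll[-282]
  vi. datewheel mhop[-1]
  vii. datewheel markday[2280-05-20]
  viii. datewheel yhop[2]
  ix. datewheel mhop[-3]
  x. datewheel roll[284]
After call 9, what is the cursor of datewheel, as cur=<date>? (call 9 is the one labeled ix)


CALL datewheel mhop[n→-14]
RET  1708-06-22
CALL datewheel markday[d→<last>]
RET  1708-06-22
CALL datewheel gapto[d→<last>]
RET  0
CALL exchanger translate[v→2305; u_from→mi; u_to→m]
RET  92738448/25
CALL datewheel roll[n→-282]
RET  1707-09-14
CALL datewheel mhop[n→-1]
RET  1707-08-14
CALL datewheel markday[d→2280-05-20]
RET  2280-05-20
CALL datewheel yhop[n→2]
RET  2282-05-20
CALL datewheel mhop[n→-3]
RET  2282-02-20
CALL datewheel roll[n→284]
RET  2282-12-01

Answer: cur=2282-02-20


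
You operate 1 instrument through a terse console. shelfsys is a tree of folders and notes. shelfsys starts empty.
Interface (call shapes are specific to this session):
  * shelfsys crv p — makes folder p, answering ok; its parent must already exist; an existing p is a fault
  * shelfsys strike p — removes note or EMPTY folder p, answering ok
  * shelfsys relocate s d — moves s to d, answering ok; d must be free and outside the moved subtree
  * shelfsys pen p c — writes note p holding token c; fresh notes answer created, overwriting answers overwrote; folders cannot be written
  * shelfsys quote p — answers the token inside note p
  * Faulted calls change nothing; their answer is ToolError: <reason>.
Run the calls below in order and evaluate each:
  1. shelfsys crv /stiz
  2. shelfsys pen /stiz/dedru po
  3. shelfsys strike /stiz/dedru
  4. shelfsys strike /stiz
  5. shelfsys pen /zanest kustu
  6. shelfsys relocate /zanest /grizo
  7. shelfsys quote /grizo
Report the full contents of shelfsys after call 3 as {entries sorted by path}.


% 1. shelfsys crv(p→/stiz) => ok
% 2. shelfsys pen(p→/stiz/dedru, c→po) => created
% 3. shelfsys strike(p→/stiz/dedru) => ok
% 4. shelfsys strike(p→/stiz) => ok
% 5. shelfsys pen(p→/zanest, c→kustu) => created
% 6. shelfsys relocate(s→/zanest, d→/grizo) => ok
% 7. shelfsys quote(p→/grizo) => kustu

Answer: {stiz/}


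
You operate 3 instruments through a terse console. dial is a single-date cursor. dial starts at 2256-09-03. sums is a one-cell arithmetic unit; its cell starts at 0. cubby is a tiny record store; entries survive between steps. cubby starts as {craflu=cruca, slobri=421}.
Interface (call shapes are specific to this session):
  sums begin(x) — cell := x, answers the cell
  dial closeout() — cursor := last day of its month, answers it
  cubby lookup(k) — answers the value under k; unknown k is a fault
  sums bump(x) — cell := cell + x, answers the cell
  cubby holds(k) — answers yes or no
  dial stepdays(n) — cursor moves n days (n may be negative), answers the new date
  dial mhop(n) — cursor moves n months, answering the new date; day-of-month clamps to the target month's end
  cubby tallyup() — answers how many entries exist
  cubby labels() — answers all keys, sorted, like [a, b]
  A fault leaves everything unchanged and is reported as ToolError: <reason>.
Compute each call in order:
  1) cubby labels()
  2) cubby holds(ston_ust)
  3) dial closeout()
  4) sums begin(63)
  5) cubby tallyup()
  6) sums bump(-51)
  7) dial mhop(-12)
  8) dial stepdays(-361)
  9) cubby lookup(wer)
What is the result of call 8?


Answer: 2254-10-04

Derivation:
·→ cubby labels()
·← [craflu, slobri]
·→ cubby holds(k=ston_ust)
·← no
·→ dial closeout()
·← 2256-09-30
·→ sums begin(x=63)
·← 63
·→ cubby tallyup()
·← 2
·→ sums bump(x=-51)
·← 12
·→ dial mhop(n=-12)
·← 2255-09-30
·→ dial stepdays(n=-361)
·← 2254-10-04
·→ cubby lookup(k=wer)
·← ToolError: no such key wer


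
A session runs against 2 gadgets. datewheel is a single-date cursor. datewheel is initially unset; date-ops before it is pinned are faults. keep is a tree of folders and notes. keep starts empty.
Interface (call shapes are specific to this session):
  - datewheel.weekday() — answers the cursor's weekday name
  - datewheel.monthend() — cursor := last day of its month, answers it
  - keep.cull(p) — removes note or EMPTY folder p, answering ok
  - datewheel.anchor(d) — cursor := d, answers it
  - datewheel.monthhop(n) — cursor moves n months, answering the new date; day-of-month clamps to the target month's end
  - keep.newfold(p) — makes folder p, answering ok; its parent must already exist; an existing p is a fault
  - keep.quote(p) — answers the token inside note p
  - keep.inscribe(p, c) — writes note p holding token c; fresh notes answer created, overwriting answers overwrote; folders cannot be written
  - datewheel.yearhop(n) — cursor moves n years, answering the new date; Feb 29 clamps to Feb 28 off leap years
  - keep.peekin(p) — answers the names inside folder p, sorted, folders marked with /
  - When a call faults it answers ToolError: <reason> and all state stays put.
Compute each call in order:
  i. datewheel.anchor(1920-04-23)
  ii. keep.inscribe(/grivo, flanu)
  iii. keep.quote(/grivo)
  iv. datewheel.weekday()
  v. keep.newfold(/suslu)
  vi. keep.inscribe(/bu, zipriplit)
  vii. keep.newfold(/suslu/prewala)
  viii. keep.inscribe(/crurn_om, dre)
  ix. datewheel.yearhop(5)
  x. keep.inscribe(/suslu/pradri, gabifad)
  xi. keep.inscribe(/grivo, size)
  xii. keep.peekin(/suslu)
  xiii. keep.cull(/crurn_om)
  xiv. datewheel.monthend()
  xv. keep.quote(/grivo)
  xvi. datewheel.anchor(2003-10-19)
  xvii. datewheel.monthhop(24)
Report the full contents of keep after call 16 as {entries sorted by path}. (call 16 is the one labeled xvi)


% datewheel.anchor d=1920-04-23
  1920-04-23
% keep.inscribe p=/grivo c=flanu
  created
% keep.quote p=/grivo
  flanu
% datewheel.weekday
  Friday
% keep.newfold p=/suslu
  ok
% keep.inscribe p=/bu c=zipriplit
  created
% keep.newfold p=/suslu/prewala
  ok
% keep.inscribe p=/crurn_om c=dre
  created
% datewheel.yearhop n=5
  1925-04-23
% keep.inscribe p=/suslu/pradri c=gabifad
  created
% keep.inscribe p=/grivo c=size
  overwrote
% keep.peekin p=/suslu
  [pradri, prewala/]
% keep.cull p=/crurn_om
  ok
% datewheel.monthend
  1925-04-30
% keep.quote p=/grivo
  size
% datewheel.anchor d=2003-10-19
  2003-10-19
% datewheel.monthhop n=24
  2005-10-19

Answer: {bu=zipriplit, grivo=size, suslu/, suslu/pradri=gabifad, suslu/prewala/}


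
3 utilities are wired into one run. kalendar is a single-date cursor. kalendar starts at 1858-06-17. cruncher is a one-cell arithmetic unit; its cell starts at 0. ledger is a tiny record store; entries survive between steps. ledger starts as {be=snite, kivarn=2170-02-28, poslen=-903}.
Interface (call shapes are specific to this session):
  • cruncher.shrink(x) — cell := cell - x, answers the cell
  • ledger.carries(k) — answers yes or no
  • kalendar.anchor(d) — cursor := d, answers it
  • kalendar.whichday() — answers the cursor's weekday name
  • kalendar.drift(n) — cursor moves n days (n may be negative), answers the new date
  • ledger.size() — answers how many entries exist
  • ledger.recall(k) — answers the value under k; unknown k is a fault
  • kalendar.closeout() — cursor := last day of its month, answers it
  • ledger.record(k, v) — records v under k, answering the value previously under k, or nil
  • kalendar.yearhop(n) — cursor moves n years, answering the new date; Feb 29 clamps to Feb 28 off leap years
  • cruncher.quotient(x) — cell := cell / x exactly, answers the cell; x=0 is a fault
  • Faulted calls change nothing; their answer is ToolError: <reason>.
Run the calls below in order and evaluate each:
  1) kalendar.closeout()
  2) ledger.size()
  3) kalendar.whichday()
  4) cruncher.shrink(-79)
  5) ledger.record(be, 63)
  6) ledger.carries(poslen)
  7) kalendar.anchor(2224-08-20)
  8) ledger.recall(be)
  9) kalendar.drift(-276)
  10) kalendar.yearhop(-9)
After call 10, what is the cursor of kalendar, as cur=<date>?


-- 1. kalendar.closeout() -> 1858-06-30
-- 2. ledger.size() -> 3
-- 3. kalendar.whichday() -> Wednesday
-- 4. cruncher.shrink(x→-79) -> 79
-- 5. ledger.record(k→be, v→63) -> snite
-- 6. ledger.carries(k→poslen) -> yes
-- 7. kalendar.anchor(d→2224-08-20) -> 2224-08-20
-- 8. ledger.recall(k→be) -> 63
-- 9. kalendar.drift(n→-276) -> 2223-11-18
-- 10. kalendar.yearhop(n→-9) -> 2214-11-18

Answer: cur=2214-11-18


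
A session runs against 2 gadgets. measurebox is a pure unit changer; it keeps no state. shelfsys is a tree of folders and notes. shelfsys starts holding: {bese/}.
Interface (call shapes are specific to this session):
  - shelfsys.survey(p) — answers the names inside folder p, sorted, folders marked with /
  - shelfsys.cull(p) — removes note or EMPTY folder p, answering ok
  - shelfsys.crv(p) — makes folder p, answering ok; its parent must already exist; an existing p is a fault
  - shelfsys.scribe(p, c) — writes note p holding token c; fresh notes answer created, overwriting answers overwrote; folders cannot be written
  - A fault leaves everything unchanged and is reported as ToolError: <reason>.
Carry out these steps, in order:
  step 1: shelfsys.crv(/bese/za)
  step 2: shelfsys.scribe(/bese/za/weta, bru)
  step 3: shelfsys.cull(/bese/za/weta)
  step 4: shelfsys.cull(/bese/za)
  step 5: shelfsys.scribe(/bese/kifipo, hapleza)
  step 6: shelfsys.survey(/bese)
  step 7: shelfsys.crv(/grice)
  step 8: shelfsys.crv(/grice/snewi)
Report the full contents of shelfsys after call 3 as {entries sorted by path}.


Using shelfsys.crv with p=/bese/za, and see ok.
Then shelfsys.scribe with p=/bese/za/weta, c=bru, and see created.
I try shelfsys.cull with p=/bese/za/weta, and get ok.
I run shelfsys.cull with p=/bese/za, and get ok.
I invoke shelfsys.scribe with p=/bese/kifipo, c=hapleza, which returns created.
Then shelfsys.survey with p=/bese, which returns [kifipo].
Then shelfsys.crv with p=/grice, and observe ok.
Next I call shelfsys.crv with p=/grice/snewi, — result: ok.

Answer: {bese/, bese/za/}


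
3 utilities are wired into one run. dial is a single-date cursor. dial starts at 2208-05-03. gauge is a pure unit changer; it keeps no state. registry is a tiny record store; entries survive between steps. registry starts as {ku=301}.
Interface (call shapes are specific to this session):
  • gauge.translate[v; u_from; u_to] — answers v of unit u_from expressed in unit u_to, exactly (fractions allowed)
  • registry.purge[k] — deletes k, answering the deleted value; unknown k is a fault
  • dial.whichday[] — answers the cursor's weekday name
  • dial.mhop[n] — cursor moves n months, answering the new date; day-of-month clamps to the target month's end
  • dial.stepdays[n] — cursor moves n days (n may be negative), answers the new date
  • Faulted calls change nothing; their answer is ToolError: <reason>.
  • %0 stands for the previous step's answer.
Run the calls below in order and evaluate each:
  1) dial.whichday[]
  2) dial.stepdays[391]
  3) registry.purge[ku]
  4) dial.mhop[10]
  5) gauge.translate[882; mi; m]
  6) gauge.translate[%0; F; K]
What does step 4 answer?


-- 1. dial.whichday() == Tuesday
-- 2. dial.stepdays(n→391) == 2209-05-29
-- 3. registry.purge(k→ku) == 301
-- 4. dial.mhop(n→10) == 2210-03-29
-- 5. gauge.translate(v→882, u_from→mi, u_to→m) == 177430176/125
-- 6. gauge.translate(v→%0, u_from→F, u_to→K) == 709950539/900

Answer: 2210-03-29
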